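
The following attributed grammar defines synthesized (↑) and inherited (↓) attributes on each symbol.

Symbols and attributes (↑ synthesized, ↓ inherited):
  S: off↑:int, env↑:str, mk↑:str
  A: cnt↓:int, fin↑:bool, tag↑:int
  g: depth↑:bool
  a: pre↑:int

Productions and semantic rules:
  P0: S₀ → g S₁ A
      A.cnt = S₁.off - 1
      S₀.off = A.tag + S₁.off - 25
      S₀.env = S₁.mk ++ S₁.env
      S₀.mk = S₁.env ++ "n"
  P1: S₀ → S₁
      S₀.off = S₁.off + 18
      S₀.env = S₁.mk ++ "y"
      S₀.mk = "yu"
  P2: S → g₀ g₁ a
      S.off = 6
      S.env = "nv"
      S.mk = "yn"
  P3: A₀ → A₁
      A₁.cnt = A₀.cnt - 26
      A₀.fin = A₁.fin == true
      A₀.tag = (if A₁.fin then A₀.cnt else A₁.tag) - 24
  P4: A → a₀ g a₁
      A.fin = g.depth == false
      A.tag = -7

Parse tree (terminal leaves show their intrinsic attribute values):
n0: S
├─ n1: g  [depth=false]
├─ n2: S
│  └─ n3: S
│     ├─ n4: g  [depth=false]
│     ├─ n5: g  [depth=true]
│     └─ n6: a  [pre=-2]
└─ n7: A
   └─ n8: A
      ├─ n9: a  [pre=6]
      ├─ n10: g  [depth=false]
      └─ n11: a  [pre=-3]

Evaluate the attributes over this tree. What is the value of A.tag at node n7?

-1

1. n1.depth = false  [terminal]
2. n4.depth = false  [terminal]
3. n5.depth = true  [terminal]
4. n6.pre = -2  [terminal]
5. n3.off = 6  [6]
6. n3.env = "nv"  ["nv"]
7. n3.mk = "yn"  ["yn"]
8. n2.off = 24  [S₁.off + 18]
9. n2.env = "yny"  [S₁.mk ++ "y"]
10. n2.mk = "yu"  ["yu"]
11. n7.cnt = 23  [S₁.off - 1]
12. n8.cnt = -3  [A₀.cnt - 26]
13. n9.pre = 6  [terminal]
14. n10.depth = false  [terminal]
15. n11.pre = -3  [terminal]
16. n8.fin = true  [g.depth == false]
17. n8.tag = -7  [-7]
18. n7.fin = true  [A₁.fin == true]
19. n7.tag = -1  [(if A₁.fin then A₀.cnt else A₁.tag) - 24]
20. n0.off = -2  [A.tag + S₁.off - 25]
21. n0.env = "yuyny"  [S₁.mk ++ S₁.env]
22. n0.mk = "ynyn"  [S₁.env ++ "n"]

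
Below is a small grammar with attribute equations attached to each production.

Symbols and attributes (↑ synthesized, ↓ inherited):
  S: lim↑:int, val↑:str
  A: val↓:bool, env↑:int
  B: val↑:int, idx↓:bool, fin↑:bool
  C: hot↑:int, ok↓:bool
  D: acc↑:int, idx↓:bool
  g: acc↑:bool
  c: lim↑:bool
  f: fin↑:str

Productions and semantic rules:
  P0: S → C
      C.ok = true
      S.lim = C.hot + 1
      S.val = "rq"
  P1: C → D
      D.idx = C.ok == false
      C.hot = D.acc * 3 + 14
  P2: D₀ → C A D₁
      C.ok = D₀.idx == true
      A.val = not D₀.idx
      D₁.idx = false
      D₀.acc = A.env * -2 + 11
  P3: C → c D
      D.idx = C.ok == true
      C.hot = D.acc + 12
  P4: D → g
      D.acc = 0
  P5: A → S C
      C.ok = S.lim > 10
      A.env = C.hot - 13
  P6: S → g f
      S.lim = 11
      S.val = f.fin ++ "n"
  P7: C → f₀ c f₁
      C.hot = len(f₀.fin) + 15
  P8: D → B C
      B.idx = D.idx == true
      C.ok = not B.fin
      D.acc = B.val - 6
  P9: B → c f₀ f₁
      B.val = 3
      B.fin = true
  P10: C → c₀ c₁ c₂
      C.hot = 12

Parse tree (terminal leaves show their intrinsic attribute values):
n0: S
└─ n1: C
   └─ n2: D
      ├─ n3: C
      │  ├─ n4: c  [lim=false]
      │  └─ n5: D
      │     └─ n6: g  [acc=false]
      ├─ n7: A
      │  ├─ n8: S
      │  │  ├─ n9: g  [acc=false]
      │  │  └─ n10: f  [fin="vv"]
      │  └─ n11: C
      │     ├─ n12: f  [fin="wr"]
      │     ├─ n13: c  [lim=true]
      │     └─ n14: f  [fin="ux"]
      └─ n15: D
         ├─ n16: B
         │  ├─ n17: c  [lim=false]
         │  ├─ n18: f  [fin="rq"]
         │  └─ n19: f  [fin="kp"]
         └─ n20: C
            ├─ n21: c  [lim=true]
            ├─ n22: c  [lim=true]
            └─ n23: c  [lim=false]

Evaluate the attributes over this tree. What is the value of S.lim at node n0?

24

1. n1.ok = true  [true]
2. n2.idx = false  [C.ok == false]
3. n3.ok = false  [D₀.idx == true]
4. n4.lim = false  [terminal]
5. n5.idx = false  [C.ok == true]
6. n6.acc = false  [terminal]
7. n5.acc = 0  [0]
8. n3.hot = 12  [D.acc + 12]
9. n7.val = true  [not D₀.idx]
10. n9.acc = false  [terminal]
11. n10.fin = "vv"  [terminal]
12. n8.lim = 11  [11]
13. n8.val = "vvn"  [f.fin ++ "n"]
14. n11.ok = true  [S.lim > 10]
15. n12.fin = "wr"  [terminal]
16. n13.lim = true  [terminal]
17. n14.fin = "ux"  [terminal]
18. n11.hot = 17  [len(f₀.fin) + 15]
19. n7.env = 4  [C.hot - 13]
20. n15.idx = false  [false]
21. n16.idx = false  [D.idx == true]
22. n17.lim = false  [terminal]
23. n18.fin = "rq"  [terminal]
24. n19.fin = "kp"  [terminal]
25. n16.val = 3  [3]
26. n16.fin = true  [true]
27. n20.ok = false  [not B.fin]
28. n21.lim = true  [terminal]
29. n22.lim = true  [terminal]
30. n23.lim = false  [terminal]
31. n20.hot = 12  [12]
32. n15.acc = -3  [B.val - 6]
33. n2.acc = 3  [A.env * -2 + 11]
34. n1.hot = 23  [D.acc * 3 + 14]
35. n0.lim = 24  [C.hot + 1]
36. n0.val = "rq"  ["rq"]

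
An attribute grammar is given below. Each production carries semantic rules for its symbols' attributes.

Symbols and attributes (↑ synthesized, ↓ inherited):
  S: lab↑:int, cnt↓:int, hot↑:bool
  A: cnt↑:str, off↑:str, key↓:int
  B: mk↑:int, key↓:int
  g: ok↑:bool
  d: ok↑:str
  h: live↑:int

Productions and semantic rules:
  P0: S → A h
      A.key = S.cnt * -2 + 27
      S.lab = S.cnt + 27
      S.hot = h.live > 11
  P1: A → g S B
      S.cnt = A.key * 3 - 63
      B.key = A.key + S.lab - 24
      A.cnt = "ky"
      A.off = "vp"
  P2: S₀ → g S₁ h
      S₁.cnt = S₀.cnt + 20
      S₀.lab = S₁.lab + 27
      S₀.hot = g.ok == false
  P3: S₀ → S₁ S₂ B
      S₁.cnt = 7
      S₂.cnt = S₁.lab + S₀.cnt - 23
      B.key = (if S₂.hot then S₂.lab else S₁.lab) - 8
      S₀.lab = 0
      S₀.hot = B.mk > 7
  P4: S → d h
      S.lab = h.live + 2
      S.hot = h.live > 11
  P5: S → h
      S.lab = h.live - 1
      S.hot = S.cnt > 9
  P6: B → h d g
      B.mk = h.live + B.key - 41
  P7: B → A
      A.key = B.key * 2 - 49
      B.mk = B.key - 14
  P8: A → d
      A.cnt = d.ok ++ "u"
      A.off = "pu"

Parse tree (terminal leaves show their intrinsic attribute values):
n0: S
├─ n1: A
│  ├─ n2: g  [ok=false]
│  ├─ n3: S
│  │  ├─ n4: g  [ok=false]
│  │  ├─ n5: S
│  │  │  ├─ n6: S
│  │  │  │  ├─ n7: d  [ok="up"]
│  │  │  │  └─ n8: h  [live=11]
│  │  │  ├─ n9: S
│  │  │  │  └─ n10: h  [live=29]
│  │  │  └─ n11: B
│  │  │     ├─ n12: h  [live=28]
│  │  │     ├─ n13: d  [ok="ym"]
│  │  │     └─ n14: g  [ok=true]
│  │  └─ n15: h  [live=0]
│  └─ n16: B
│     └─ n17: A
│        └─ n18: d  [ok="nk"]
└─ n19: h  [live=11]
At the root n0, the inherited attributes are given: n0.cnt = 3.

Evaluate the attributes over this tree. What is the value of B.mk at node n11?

1. n0.cnt = 3  [given at root]
2. n1.key = 21  [S.cnt * -2 + 27]
3. n2.ok = false  [terminal]
4. n3.cnt = 0  [A.key * 3 - 63]
5. n4.ok = false  [terminal]
6. n5.cnt = 20  [S₀.cnt + 20]
7. n6.cnt = 7  [7]
8. n7.ok = "up"  [terminal]
9. n8.live = 11  [terminal]
10. n6.lab = 13  [h.live + 2]
11. n6.hot = false  [h.live > 11]
12. n9.cnt = 10  [S₁.lab + S₀.cnt - 23]
13. n10.live = 29  [terminal]
14. n9.lab = 28  [h.live - 1]
15. n9.hot = true  [S.cnt > 9]
16. n11.key = 20  [(if S₂.hot then S₂.lab else S₁.lab) - 8]
17. n12.live = 28  [terminal]
18. n13.ok = "ym"  [terminal]
19. n14.ok = true  [terminal]
20. n11.mk = 7  [h.live + B.key - 41]
21. n5.lab = 0  [0]
22. n5.hot = false  [B.mk > 7]
23. n15.live = 0  [terminal]
24. n3.lab = 27  [S₁.lab + 27]
25. n3.hot = true  [g.ok == false]
26. n16.key = 24  [A.key + S.lab - 24]
27. n17.key = -1  [B.key * 2 - 49]
28. n18.ok = "nk"  [terminal]
29. n17.cnt = "nku"  [d.ok ++ "u"]
30. n17.off = "pu"  ["pu"]
31. n16.mk = 10  [B.key - 14]
32. n1.cnt = "ky"  ["ky"]
33. n1.off = "vp"  ["vp"]
34. n19.live = 11  [terminal]
35. n0.lab = 30  [S.cnt + 27]
36. n0.hot = false  [h.live > 11]

7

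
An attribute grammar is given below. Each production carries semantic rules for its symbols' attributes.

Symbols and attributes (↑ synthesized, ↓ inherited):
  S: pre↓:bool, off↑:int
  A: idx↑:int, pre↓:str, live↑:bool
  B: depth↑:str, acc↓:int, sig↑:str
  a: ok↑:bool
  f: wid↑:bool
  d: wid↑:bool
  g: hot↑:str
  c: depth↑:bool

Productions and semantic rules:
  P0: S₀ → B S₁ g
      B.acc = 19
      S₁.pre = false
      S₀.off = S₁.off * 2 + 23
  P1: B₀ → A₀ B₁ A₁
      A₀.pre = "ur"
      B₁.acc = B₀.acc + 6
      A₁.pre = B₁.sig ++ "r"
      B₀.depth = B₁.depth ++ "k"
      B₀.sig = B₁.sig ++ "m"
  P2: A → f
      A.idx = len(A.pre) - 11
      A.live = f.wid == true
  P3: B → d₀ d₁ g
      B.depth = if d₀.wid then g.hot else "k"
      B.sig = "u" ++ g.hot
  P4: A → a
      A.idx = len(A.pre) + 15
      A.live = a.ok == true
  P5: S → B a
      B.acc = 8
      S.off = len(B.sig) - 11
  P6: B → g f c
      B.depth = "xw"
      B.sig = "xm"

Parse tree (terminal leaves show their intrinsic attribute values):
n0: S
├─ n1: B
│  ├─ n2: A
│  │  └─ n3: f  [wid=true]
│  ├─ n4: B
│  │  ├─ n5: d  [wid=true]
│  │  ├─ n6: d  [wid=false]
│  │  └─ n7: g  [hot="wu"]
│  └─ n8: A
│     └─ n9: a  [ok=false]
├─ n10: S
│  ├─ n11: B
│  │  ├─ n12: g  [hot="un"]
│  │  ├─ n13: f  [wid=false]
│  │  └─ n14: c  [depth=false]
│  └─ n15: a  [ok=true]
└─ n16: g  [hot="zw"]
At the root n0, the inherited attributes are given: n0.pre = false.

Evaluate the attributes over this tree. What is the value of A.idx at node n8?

19

1. n0.pre = false  [given at root]
2. n1.acc = 19  [19]
3. n2.pre = "ur"  ["ur"]
4. n3.wid = true  [terminal]
5. n2.idx = -9  [len(A.pre) - 11]
6. n2.live = true  [f.wid == true]
7. n4.acc = 25  [B₀.acc + 6]
8. n5.wid = true  [terminal]
9. n6.wid = false  [terminal]
10. n7.hot = "wu"  [terminal]
11. n4.depth = "wu"  [if d₀.wid then g.hot else "k"]
12. n4.sig = "uwu"  ["u" ++ g.hot]
13. n8.pre = "uwur"  [B₁.sig ++ "r"]
14. n9.ok = false  [terminal]
15. n8.idx = 19  [len(A.pre) + 15]
16. n8.live = false  [a.ok == true]
17. n1.depth = "wuk"  [B₁.depth ++ "k"]
18. n1.sig = "uwum"  [B₁.sig ++ "m"]
19. n10.pre = false  [false]
20. n11.acc = 8  [8]
21. n12.hot = "un"  [terminal]
22. n13.wid = false  [terminal]
23. n14.depth = false  [terminal]
24. n11.depth = "xw"  ["xw"]
25. n11.sig = "xm"  ["xm"]
26. n15.ok = true  [terminal]
27. n10.off = -9  [len(B.sig) - 11]
28. n16.hot = "zw"  [terminal]
29. n0.off = 5  [S₁.off * 2 + 23]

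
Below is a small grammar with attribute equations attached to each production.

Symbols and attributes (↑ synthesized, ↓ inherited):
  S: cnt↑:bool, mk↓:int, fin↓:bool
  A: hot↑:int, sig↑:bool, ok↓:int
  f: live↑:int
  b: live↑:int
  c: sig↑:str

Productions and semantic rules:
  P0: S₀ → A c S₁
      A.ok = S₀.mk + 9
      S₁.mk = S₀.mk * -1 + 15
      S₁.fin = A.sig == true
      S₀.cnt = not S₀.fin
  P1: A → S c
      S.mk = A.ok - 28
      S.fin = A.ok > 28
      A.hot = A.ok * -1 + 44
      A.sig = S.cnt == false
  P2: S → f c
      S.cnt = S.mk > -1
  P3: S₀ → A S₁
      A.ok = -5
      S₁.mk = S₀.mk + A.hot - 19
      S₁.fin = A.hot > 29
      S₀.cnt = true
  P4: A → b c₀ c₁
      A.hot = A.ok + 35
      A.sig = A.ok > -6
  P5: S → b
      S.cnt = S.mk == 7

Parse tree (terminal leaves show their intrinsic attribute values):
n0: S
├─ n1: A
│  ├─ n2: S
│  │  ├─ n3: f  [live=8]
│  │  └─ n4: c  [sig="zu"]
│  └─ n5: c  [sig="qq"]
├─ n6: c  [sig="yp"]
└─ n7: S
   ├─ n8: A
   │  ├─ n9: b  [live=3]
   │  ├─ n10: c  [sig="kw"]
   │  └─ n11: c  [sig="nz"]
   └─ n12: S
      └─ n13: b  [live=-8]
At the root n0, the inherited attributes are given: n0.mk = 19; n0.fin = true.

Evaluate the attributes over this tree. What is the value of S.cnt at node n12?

1. n0.mk = 19  [given at root]
2. n0.fin = true  [given at root]
3. n1.ok = 28  [S₀.mk + 9]
4. n2.mk = 0  [A.ok - 28]
5. n2.fin = false  [A.ok > 28]
6. n3.live = 8  [terminal]
7. n4.sig = "zu"  [terminal]
8. n2.cnt = true  [S.mk > -1]
9. n5.sig = "qq"  [terminal]
10. n1.hot = 16  [A.ok * -1 + 44]
11. n1.sig = false  [S.cnt == false]
12. n6.sig = "yp"  [terminal]
13. n7.mk = -4  [S₀.mk * -1 + 15]
14. n7.fin = false  [A.sig == true]
15. n8.ok = -5  [-5]
16. n9.live = 3  [terminal]
17. n10.sig = "kw"  [terminal]
18. n11.sig = "nz"  [terminal]
19. n8.hot = 30  [A.ok + 35]
20. n8.sig = true  [A.ok > -6]
21. n12.mk = 7  [S₀.mk + A.hot - 19]
22. n12.fin = true  [A.hot > 29]
23. n13.live = -8  [terminal]
24. n12.cnt = true  [S.mk == 7]
25. n7.cnt = true  [true]
26. n0.cnt = false  [not S₀.fin]

true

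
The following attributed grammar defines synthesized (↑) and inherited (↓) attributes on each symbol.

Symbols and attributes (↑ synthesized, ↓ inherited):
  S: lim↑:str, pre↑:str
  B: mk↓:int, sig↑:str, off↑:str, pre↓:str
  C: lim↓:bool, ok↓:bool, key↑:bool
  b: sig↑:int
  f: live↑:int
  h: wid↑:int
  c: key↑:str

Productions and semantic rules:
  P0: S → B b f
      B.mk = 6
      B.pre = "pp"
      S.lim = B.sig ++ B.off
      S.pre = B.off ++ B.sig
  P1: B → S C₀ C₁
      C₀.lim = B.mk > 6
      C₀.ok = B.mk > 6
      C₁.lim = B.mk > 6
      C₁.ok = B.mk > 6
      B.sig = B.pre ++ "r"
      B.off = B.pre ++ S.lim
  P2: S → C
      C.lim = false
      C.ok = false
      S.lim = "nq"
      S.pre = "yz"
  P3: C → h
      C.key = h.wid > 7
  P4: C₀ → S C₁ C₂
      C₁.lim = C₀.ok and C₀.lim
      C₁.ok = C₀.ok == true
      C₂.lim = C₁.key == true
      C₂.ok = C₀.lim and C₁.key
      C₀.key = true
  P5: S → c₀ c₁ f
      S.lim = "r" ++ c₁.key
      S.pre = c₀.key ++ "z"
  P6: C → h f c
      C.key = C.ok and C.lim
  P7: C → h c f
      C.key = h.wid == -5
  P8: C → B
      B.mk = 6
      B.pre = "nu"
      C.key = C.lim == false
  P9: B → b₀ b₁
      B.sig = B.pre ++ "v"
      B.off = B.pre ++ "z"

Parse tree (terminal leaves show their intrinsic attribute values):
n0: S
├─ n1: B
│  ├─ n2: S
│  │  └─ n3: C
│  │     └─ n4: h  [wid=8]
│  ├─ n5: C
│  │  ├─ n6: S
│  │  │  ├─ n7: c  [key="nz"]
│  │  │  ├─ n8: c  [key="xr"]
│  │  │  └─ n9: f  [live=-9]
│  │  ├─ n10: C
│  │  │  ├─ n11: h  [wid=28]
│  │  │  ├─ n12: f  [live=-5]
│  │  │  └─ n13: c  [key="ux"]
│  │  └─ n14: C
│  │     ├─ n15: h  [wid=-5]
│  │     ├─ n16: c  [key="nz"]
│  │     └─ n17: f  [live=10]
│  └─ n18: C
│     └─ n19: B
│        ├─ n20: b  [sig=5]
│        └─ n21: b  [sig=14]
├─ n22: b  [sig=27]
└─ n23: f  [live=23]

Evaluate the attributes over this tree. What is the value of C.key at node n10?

1. n1.mk = 6  [6]
2. n1.pre = "pp"  ["pp"]
3. n3.lim = false  [false]
4. n3.ok = false  [false]
5. n4.wid = 8  [terminal]
6. n3.key = true  [h.wid > 7]
7. n2.lim = "nq"  ["nq"]
8. n2.pre = "yz"  ["yz"]
9. n5.lim = false  [B.mk > 6]
10. n5.ok = false  [B.mk > 6]
11. n7.key = "nz"  [terminal]
12. n8.key = "xr"  [terminal]
13. n9.live = -9  [terminal]
14. n6.lim = "rxr"  ["r" ++ c₁.key]
15. n6.pre = "nzz"  [c₀.key ++ "z"]
16. n10.lim = false  [C₀.ok and C₀.lim]
17. n10.ok = false  [C₀.ok == true]
18. n11.wid = 28  [terminal]
19. n12.live = -5  [terminal]
20. n13.key = "ux"  [terminal]
21. n10.key = false  [C.ok and C.lim]
22. n14.lim = false  [C₁.key == true]
23. n14.ok = false  [C₀.lim and C₁.key]
24. n15.wid = -5  [terminal]
25. n16.key = "nz"  [terminal]
26. n17.live = 10  [terminal]
27. n14.key = true  [h.wid == -5]
28. n5.key = true  [true]
29. n18.lim = false  [B.mk > 6]
30. n18.ok = false  [B.mk > 6]
31. n19.mk = 6  [6]
32. n19.pre = "nu"  ["nu"]
33. n20.sig = 5  [terminal]
34. n21.sig = 14  [terminal]
35. n19.sig = "nuv"  [B.pre ++ "v"]
36. n19.off = "nuz"  [B.pre ++ "z"]
37. n18.key = true  [C.lim == false]
38. n1.sig = "ppr"  [B.pre ++ "r"]
39. n1.off = "ppnq"  [B.pre ++ S.lim]
40. n22.sig = 27  [terminal]
41. n23.live = 23  [terminal]
42. n0.lim = "pprppnq"  [B.sig ++ B.off]
43. n0.pre = "ppnqppr"  [B.off ++ B.sig]

false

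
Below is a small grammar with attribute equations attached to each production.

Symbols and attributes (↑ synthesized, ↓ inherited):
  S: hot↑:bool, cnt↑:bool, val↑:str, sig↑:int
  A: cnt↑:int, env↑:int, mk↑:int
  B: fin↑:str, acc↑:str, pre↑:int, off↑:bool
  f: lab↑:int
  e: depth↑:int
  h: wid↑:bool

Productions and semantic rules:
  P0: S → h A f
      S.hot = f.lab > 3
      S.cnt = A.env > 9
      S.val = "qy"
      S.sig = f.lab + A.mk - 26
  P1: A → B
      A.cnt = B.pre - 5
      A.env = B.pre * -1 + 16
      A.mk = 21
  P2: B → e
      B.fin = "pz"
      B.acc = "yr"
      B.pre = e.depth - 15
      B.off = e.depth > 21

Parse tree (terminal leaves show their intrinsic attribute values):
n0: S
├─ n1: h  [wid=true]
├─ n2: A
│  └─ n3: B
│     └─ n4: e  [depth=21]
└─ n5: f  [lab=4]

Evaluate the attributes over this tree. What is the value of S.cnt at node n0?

1. n1.wid = true  [terminal]
2. n4.depth = 21  [terminal]
3. n3.fin = "pz"  ["pz"]
4. n3.acc = "yr"  ["yr"]
5. n3.pre = 6  [e.depth - 15]
6. n3.off = false  [e.depth > 21]
7. n2.cnt = 1  [B.pre - 5]
8. n2.env = 10  [B.pre * -1 + 16]
9. n2.mk = 21  [21]
10. n5.lab = 4  [terminal]
11. n0.hot = true  [f.lab > 3]
12. n0.cnt = true  [A.env > 9]
13. n0.val = "qy"  ["qy"]
14. n0.sig = -1  [f.lab + A.mk - 26]

true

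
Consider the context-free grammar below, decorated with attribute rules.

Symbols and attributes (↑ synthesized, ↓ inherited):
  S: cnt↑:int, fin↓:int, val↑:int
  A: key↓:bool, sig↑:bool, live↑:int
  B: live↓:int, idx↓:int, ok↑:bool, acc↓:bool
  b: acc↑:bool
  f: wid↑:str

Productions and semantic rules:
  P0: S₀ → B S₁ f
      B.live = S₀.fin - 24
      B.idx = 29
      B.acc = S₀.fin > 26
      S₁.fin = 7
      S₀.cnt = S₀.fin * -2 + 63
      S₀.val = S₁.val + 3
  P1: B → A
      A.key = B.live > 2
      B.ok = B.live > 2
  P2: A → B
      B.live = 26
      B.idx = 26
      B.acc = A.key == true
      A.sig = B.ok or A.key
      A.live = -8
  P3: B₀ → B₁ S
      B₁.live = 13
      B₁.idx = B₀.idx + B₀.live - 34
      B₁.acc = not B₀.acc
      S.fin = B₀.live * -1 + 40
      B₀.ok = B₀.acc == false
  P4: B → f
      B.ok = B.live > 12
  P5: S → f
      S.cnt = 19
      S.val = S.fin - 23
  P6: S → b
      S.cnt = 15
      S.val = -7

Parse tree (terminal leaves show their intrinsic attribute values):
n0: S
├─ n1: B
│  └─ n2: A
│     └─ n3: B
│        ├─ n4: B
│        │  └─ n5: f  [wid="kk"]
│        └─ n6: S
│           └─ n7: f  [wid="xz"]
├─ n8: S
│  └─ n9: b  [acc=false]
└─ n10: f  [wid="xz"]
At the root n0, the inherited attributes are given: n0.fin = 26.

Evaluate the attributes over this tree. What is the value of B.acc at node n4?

true

1. n0.fin = 26  [given at root]
2. n1.live = 2  [S₀.fin - 24]
3. n1.idx = 29  [29]
4. n1.acc = false  [S₀.fin > 26]
5. n2.key = false  [B.live > 2]
6. n3.live = 26  [26]
7. n3.idx = 26  [26]
8. n3.acc = false  [A.key == true]
9. n4.live = 13  [13]
10. n4.idx = 18  [B₀.idx + B₀.live - 34]
11. n4.acc = true  [not B₀.acc]
12. n5.wid = "kk"  [terminal]
13. n4.ok = true  [B.live > 12]
14. n6.fin = 14  [B₀.live * -1 + 40]
15. n7.wid = "xz"  [terminal]
16. n6.cnt = 19  [19]
17. n6.val = -9  [S.fin - 23]
18. n3.ok = true  [B₀.acc == false]
19. n2.sig = true  [B.ok or A.key]
20. n2.live = -8  [-8]
21. n1.ok = false  [B.live > 2]
22. n8.fin = 7  [7]
23. n9.acc = false  [terminal]
24. n8.cnt = 15  [15]
25. n8.val = -7  [-7]
26. n10.wid = "xz"  [terminal]
27. n0.cnt = 11  [S₀.fin * -2 + 63]
28. n0.val = -4  [S₁.val + 3]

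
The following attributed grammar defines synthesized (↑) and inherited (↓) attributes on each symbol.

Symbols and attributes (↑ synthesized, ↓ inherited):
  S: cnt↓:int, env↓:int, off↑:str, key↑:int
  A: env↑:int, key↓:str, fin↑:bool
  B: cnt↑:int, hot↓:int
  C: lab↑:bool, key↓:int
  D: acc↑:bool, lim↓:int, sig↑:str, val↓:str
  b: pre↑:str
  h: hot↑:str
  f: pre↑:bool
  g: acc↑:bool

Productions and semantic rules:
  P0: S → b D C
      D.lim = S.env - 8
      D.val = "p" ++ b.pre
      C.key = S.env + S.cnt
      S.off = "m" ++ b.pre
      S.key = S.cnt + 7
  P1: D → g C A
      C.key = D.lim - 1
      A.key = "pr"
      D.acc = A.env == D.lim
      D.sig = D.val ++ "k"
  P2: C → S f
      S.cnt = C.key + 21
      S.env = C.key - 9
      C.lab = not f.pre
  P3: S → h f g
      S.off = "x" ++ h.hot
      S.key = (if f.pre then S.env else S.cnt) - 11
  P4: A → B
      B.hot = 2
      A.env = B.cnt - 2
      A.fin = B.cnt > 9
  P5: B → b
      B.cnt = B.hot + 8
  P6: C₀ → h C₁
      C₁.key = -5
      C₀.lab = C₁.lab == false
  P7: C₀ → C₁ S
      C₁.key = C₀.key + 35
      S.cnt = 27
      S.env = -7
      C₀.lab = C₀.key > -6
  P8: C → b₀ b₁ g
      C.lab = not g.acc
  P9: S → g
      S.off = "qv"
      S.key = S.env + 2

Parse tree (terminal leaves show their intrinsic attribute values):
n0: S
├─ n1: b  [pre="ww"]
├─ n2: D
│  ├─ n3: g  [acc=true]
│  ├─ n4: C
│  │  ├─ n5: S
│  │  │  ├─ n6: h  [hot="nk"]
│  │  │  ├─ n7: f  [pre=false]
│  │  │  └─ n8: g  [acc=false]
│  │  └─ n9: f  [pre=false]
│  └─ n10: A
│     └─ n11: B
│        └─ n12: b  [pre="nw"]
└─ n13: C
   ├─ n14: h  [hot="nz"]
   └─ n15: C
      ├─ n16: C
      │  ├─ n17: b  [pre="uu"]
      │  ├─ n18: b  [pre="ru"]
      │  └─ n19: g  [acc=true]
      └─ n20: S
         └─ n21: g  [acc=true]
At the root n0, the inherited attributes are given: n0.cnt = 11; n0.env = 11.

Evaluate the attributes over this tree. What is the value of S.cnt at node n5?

23

1. n0.cnt = 11  [given at root]
2. n0.env = 11  [given at root]
3. n1.pre = "ww"  [terminal]
4. n2.lim = 3  [S.env - 8]
5. n2.val = "pww"  ["p" ++ b.pre]
6. n3.acc = true  [terminal]
7. n4.key = 2  [D.lim - 1]
8. n5.cnt = 23  [C.key + 21]
9. n5.env = -7  [C.key - 9]
10. n6.hot = "nk"  [terminal]
11. n7.pre = false  [terminal]
12. n8.acc = false  [terminal]
13. n5.off = "xnk"  ["x" ++ h.hot]
14. n5.key = 12  [(if f.pre then S.env else S.cnt) - 11]
15. n9.pre = false  [terminal]
16. n4.lab = true  [not f.pre]
17. n10.key = "pr"  ["pr"]
18. n11.hot = 2  [2]
19. n12.pre = "nw"  [terminal]
20. n11.cnt = 10  [B.hot + 8]
21. n10.env = 8  [B.cnt - 2]
22. n10.fin = true  [B.cnt > 9]
23. n2.acc = false  [A.env == D.lim]
24. n2.sig = "pwwk"  [D.val ++ "k"]
25. n13.key = 22  [S.env + S.cnt]
26. n14.hot = "nz"  [terminal]
27. n15.key = -5  [-5]
28. n16.key = 30  [C₀.key + 35]
29. n17.pre = "uu"  [terminal]
30. n18.pre = "ru"  [terminal]
31. n19.acc = true  [terminal]
32. n16.lab = false  [not g.acc]
33. n20.cnt = 27  [27]
34. n20.env = -7  [-7]
35. n21.acc = true  [terminal]
36. n20.off = "qv"  ["qv"]
37. n20.key = -5  [S.env + 2]
38. n15.lab = true  [C₀.key > -6]
39. n13.lab = false  [C₁.lab == false]
40. n0.off = "mww"  ["m" ++ b.pre]
41. n0.key = 18  [S.cnt + 7]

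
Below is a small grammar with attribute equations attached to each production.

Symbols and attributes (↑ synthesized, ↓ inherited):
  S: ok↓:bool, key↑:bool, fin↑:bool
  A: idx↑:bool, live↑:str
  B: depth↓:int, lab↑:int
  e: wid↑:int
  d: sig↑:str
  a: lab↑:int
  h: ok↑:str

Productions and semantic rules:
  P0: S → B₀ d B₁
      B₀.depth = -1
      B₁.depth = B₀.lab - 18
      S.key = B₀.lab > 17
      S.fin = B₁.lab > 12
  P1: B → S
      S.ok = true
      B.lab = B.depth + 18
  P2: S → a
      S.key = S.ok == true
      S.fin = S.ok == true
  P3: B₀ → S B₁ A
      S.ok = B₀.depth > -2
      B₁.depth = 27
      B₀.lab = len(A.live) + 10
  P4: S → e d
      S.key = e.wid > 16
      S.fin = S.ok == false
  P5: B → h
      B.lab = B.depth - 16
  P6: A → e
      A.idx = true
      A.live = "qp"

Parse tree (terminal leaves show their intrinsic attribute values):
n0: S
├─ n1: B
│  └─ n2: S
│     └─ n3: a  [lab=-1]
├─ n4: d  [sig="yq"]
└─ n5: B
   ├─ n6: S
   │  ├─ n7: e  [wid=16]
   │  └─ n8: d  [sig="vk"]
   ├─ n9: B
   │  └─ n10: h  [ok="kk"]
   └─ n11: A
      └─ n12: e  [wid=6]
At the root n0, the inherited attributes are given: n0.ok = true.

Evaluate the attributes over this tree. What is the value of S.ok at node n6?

true

1. n0.ok = true  [given at root]
2. n1.depth = -1  [-1]
3. n2.ok = true  [true]
4. n3.lab = -1  [terminal]
5. n2.key = true  [S.ok == true]
6. n2.fin = true  [S.ok == true]
7. n1.lab = 17  [B.depth + 18]
8. n4.sig = "yq"  [terminal]
9. n5.depth = -1  [B₀.lab - 18]
10. n6.ok = true  [B₀.depth > -2]
11. n7.wid = 16  [terminal]
12. n8.sig = "vk"  [terminal]
13. n6.key = false  [e.wid > 16]
14. n6.fin = false  [S.ok == false]
15. n9.depth = 27  [27]
16. n10.ok = "kk"  [terminal]
17. n9.lab = 11  [B.depth - 16]
18. n12.wid = 6  [terminal]
19. n11.idx = true  [true]
20. n11.live = "qp"  ["qp"]
21. n5.lab = 12  [len(A.live) + 10]
22. n0.key = false  [B₀.lab > 17]
23. n0.fin = false  [B₁.lab > 12]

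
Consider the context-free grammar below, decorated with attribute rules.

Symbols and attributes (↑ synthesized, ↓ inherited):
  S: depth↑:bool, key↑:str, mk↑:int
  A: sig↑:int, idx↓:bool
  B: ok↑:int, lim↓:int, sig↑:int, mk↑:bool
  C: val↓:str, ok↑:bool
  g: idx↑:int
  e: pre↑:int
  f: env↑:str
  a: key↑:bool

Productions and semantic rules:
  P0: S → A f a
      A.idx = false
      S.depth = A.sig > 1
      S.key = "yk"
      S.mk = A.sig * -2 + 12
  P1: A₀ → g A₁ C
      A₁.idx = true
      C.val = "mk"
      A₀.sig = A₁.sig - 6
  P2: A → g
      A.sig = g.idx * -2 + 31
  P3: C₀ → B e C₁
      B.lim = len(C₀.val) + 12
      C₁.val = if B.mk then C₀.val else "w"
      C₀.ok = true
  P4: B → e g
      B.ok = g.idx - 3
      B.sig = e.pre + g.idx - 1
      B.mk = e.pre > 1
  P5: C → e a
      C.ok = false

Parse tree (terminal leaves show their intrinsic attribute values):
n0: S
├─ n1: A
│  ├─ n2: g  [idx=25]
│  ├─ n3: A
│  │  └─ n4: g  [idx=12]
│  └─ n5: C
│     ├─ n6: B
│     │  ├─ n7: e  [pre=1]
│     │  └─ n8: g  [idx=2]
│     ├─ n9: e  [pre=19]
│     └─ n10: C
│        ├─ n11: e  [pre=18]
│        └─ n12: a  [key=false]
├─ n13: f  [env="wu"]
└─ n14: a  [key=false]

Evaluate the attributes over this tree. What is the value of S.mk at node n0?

10

1. n1.idx = false  [false]
2. n2.idx = 25  [terminal]
3. n3.idx = true  [true]
4. n4.idx = 12  [terminal]
5. n3.sig = 7  [g.idx * -2 + 31]
6. n5.val = "mk"  ["mk"]
7. n6.lim = 14  [len(C₀.val) + 12]
8. n7.pre = 1  [terminal]
9. n8.idx = 2  [terminal]
10. n6.ok = -1  [g.idx - 3]
11. n6.sig = 2  [e.pre + g.idx - 1]
12. n6.mk = false  [e.pre > 1]
13. n9.pre = 19  [terminal]
14. n10.val = "w"  [if B.mk then C₀.val else "w"]
15. n11.pre = 18  [terminal]
16. n12.key = false  [terminal]
17. n10.ok = false  [false]
18. n5.ok = true  [true]
19. n1.sig = 1  [A₁.sig - 6]
20. n13.env = "wu"  [terminal]
21. n14.key = false  [terminal]
22. n0.depth = false  [A.sig > 1]
23. n0.key = "yk"  ["yk"]
24. n0.mk = 10  [A.sig * -2 + 12]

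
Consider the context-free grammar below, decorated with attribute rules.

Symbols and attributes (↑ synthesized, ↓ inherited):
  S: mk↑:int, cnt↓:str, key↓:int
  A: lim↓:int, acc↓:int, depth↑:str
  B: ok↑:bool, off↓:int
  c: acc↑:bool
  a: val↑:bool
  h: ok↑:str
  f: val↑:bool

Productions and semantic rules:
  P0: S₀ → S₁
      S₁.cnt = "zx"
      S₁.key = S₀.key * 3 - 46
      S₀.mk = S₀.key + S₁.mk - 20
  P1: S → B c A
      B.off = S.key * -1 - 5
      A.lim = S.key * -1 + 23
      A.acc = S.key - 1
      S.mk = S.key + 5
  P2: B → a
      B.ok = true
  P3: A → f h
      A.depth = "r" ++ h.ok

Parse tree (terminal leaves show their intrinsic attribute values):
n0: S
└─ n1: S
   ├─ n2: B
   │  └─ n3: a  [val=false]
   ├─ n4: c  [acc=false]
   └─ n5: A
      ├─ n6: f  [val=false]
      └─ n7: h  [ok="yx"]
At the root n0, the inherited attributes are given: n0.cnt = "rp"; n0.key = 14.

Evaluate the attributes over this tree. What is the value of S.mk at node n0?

-5

1. n0.cnt = "rp"  [given at root]
2. n0.key = 14  [given at root]
3. n1.cnt = "zx"  ["zx"]
4. n1.key = -4  [S₀.key * 3 - 46]
5. n2.off = -1  [S.key * -1 - 5]
6. n3.val = false  [terminal]
7. n2.ok = true  [true]
8. n4.acc = false  [terminal]
9. n5.lim = 27  [S.key * -1 + 23]
10. n5.acc = -5  [S.key - 1]
11. n6.val = false  [terminal]
12. n7.ok = "yx"  [terminal]
13. n5.depth = "ryx"  ["r" ++ h.ok]
14. n1.mk = 1  [S.key + 5]
15. n0.mk = -5  [S₀.key + S₁.mk - 20]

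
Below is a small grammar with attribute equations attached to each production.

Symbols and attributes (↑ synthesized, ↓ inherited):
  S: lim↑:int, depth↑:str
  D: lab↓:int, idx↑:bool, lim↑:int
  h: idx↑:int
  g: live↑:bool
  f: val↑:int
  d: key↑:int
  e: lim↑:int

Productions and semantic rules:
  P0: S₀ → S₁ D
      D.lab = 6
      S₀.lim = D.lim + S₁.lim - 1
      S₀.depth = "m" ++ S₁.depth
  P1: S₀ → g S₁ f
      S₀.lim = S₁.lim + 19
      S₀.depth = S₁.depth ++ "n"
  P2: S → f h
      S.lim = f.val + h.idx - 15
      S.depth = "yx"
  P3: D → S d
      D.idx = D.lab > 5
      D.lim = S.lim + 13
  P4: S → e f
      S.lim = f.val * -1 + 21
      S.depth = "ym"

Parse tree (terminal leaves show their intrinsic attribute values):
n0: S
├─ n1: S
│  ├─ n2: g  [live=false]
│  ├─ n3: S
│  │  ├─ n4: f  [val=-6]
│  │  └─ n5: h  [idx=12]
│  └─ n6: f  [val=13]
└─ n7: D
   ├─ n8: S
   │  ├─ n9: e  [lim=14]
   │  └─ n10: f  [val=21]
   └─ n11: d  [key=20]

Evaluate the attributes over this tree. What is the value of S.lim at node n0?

22

1. n2.live = false  [terminal]
2. n4.val = -6  [terminal]
3. n5.idx = 12  [terminal]
4. n3.lim = -9  [f.val + h.idx - 15]
5. n3.depth = "yx"  ["yx"]
6. n6.val = 13  [terminal]
7. n1.lim = 10  [S₁.lim + 19]
8. n1.depth = "yxn"  [S₁.depth ++ "n"]
9. n7.lab = 6  [6]
10. n9.lim = 14  [terminal]
11. n10.val = 21  [terminal]
12. n8.lim = 0  [f.val * -1 + 21]
13. n8.depth = "ym"  ["ym"]
14. n11.key = 20  [terminal]
15. n7.idx = true  [D.lab > 5]
16. n7.lim = 13  [S.lim + 13]
17. n0.lim = 22  [D.lim + S₁.lim - 1]
18. n0.depth = "myxn"  ["m" ++ S₁.depth]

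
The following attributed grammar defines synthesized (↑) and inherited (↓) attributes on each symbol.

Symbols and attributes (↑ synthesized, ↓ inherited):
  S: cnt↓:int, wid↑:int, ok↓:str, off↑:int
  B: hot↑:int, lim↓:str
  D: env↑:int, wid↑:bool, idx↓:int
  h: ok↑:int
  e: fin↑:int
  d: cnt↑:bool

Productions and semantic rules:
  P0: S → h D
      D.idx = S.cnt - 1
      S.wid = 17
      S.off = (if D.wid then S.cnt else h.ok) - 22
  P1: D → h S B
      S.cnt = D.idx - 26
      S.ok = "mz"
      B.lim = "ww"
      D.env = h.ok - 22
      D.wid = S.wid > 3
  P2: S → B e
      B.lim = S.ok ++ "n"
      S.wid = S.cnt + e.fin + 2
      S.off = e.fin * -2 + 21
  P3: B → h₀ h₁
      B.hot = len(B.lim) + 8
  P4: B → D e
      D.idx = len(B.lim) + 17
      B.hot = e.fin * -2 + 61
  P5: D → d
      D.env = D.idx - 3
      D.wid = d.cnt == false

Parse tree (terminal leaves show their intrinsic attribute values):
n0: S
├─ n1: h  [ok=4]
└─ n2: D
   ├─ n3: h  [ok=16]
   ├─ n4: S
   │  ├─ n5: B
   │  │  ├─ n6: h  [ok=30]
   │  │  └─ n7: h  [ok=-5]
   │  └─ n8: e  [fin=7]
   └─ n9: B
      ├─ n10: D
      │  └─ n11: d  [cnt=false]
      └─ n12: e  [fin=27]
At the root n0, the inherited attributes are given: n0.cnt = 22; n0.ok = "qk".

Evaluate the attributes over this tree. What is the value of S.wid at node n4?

4

1. n0.cnt = 22  [given at root]
2. n0.ok = "qk"  [given at root]
3. n1.ok = 4  [terminal]
4. n2.idx = 21  [S.cnt - 1]
5. n3.ok = 16  [terminal]
6. n4.cnt = -5  [D.idx - 26]
7. n4.ok = "mz"  ["mz"]
8. n5.lim = "mzn"  [S.ok ++ "n"]
9. n6.ok = 30  [terminal]
10. n7.ok = -5  [terminal]
11. n5.hot = 11  [len(B.lim) + 8]
12. n8.fin = 7  [terminal]
13. n4.wid = 4  [S.cnt + e.fin + 2]
14. n4.off = 7  [e.fin * -2 + 21]
15. n9.lim = "ww"  ["ww"]
16. n10.idx = 19  [len(B.lim) + 17]
17. n11.cnt = false  [terminal]
18. n10.env = 16  [D.idx - 3]
19. n10.wid = true  [d.cnt == false]
20. n12.fin = 27  [terminal]
21. n9.hot = 7  [e.fin * -2 + 61]
22. n2.env = -6  [h.ok - 22]
23. n2.wid = true  [S.wid > 3]
24. n0.wid = 17  [17]
25. n0.off = 0  [(if D.wid then S.cnt else h.ok) - 22]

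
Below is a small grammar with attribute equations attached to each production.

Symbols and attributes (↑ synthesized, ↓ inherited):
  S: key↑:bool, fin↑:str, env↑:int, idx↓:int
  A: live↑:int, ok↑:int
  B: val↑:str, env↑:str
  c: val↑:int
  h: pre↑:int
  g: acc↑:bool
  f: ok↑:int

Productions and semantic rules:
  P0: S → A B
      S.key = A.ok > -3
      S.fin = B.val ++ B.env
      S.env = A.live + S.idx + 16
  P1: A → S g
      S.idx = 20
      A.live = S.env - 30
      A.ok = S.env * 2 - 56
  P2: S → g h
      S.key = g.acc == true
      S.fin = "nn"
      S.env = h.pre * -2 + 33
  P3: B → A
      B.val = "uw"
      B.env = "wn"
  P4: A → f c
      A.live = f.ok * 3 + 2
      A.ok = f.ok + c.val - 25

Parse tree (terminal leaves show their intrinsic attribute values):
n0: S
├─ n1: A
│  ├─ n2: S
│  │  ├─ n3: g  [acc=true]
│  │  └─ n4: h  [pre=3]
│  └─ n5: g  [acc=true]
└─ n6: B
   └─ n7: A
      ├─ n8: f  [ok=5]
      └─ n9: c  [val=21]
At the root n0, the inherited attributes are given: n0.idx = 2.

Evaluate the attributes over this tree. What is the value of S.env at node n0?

1. n0.idx = 2  [given at root]
2. n2.idx = 20  [20]
3. n3.acc = true  [terminal]
4. n4.pre = 3  [terminal]
5. n2.key = true  [g.acc == true]
6. n2.fin = "nn"  ["nn"]
7. n2.env = 27  [h.pre * -2 + 33]
8. n5.acc = true  [terminal]
9. n1.live = -3  [S.env - 30]
10. n1.ok = -2  [S.env * 2 - 56]
11. n8.ok = 5  [terminal]
12. n9.val = 21  [terminal]
13. n7.live = 17  [f.ok * 3 + 2]
14. n7.ok = 1  [f.ok + c.val - 25]
15. n6.val = "uw"  ["uw"]
16. n6.env = "wn"  ["wn"]
17. n0.key = true  [A.ok > -3]
18. n0.fin = "uwwn"  [B.val ++ B.env]
19. n0.env = 15  [A.live + S.idx + 16]

15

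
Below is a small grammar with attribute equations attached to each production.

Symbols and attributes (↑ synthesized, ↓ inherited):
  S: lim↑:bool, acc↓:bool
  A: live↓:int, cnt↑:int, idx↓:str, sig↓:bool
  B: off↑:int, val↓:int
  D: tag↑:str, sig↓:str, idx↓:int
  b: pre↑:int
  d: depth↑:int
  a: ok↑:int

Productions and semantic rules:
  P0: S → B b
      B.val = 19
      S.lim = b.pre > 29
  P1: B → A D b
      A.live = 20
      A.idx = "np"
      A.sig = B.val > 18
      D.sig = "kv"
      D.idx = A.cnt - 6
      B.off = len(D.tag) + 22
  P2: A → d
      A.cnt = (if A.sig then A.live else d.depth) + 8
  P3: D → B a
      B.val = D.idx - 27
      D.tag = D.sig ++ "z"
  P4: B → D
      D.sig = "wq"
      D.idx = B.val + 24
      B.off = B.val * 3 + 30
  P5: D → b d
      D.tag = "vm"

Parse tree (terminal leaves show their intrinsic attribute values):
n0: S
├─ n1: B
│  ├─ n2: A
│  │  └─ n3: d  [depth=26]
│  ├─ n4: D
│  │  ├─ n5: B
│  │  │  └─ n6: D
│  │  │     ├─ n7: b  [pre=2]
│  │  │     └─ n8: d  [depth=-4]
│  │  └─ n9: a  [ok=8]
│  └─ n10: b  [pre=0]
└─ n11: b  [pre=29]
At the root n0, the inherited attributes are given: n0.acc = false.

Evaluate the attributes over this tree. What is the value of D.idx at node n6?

1. n0.acc = false  [given at root]
2. n1.val = 19  [19]
3. n2.live = 20  [20]
4. n2.idx = "np"  ["np"]
5. n2.sig = true  [B.val > 18]
6. n3.depth = 26  [terminal]
7. n2.cnt = 28  [(if A.sig then A.live else d.depth) + 8]
8. n4.sig = "kv"  ["kv"]
9. n4.idx = 22  [A.cnt - 6]
10. n5.val = -5  [D.idx - 27]
11. n6.sig = "wq"  ["wq"]
12. n6.idx = 19  [B.val + 24]
13. n7.pre = 2  [terminal]
14. n8.depth = -4  [terminal]
15. n6.tag = "vm"  ["vm"]
16. n5.off = 15  [B.val * 3 + 30]
17. n9.ok = 8  [terminal]
18. n4.tag = "kvz"  [D.sig ++ "z"]
19. n10.pre = 0  [terminal]
20. n1.off = 25  [len(D.tag) + 22]
21. n11.pre = 29  [terminal]
22. n0.lim = false  [b.pre > 29]

19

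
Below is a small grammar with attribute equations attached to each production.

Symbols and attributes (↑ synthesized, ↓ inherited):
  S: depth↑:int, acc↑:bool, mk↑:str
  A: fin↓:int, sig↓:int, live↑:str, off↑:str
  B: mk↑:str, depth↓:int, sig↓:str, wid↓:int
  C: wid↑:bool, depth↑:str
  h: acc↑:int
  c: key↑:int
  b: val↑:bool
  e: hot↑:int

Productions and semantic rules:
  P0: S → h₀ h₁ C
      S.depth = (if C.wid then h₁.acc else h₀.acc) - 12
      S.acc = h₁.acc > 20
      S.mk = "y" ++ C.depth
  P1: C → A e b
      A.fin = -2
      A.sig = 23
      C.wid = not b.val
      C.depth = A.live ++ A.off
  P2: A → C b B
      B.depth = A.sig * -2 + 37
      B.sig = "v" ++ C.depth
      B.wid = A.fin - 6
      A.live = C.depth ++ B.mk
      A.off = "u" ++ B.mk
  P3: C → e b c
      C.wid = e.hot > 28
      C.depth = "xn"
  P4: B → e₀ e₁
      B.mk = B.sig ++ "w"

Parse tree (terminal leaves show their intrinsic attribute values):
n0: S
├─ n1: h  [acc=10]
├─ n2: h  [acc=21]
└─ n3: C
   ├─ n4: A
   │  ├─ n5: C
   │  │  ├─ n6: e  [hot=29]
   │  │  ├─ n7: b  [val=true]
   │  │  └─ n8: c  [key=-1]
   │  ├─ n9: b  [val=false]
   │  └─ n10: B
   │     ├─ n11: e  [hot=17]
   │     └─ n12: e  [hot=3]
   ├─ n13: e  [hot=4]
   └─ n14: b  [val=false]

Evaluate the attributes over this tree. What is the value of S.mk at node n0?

1. n1.acc = 10  [terminal]
2. n2.acc = 21  [terminal]
3. n4.fin = -2  [-2]
4. n4.sig = 23  [23]
5. n6.hot = 29  [terminal]
6. n7.val = true  [terminal]
7. n8.key = -1  [terminal]
8. n5.wid = true  [e.hot > 28]
9. n5.depth = "xn"  ["xn"]
10. n9.val = false  [terminal]
11. n10.depth = -9  [A.sig * -2 + 37]
12. n10.sig = "vxn"  ["v" ++ C.depth]
13. n10.wid = -8  [A.fin - 6]
14. n11.hot = 17  [terminal]
15. n12.hot = 3  [terminal]
16. n10.mk = "vxnw"  [B.sig ++ "w"]
17. n4.live = "xnvxnw"  [C.depth ++ B.mk]
18. n4.off = "uvxnw"  ["u" ++ B.mk]
19. n13.hot = 4  [terminal]
20. n14.val = false  [terminal]
21. n3.wid = true  [not b.val]
22. n3.depth = "xnvxnwuvxnw"  [A.live ++ A.off]
23. n0.depth = 9  [(if C.wid then h₁.acc else h₀.acc) - 12]
24. n0.acc = true  [h₁.acc > 20]
25. n0.mk = "yxnvxnwuvxnw"  ["y" ++ C.depth]

"yxnvxnwuvxnw"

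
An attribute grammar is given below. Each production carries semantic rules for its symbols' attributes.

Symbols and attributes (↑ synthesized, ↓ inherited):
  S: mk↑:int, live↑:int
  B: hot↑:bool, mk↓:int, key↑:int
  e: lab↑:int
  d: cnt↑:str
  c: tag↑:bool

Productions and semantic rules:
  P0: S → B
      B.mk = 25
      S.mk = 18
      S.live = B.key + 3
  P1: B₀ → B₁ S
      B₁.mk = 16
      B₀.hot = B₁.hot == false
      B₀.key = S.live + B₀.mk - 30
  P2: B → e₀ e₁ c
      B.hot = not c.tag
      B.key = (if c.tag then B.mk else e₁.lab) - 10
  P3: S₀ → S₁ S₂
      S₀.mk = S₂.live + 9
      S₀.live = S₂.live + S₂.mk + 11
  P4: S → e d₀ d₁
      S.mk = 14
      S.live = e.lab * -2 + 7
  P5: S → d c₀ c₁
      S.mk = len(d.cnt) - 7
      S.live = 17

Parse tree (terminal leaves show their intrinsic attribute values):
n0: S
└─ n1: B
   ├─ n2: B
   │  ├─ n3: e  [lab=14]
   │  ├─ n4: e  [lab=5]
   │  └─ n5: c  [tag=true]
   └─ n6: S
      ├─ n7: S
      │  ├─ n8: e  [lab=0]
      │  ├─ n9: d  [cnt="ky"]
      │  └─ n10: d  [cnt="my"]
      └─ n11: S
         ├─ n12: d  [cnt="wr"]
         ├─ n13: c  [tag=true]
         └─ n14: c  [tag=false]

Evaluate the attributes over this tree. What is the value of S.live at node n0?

21

1. n1.mk = 25  [25]
2. n2.mk = 16  [16]
3. n3.lab = 14  [terminal]
4. n4.lab = 5  [terminal]
5. n5.tag = true  [terminal]
6. n2.hot = false  [not c.tag]
7. n2.key = 6  [(if c.tag then B.mk else e₁.lab) - 10]
8. n8.lab = 0  [terminal]
9. n9.cnt = "ky"  [terminal]
10. n10.cnt = "my"  [terminal]
11. n7.mk = 14  [14]
12. n7.live = 7  [e.lab * -2 + 7]
13. n12.cnt = "wr"  [terminal]
14. n13.tag = true  [terminal]
15. n14.tag = false  [terminal]
16. n11.mk = -5  [len(d.cnt) - 7]
17. n11.live = 17  [17]
18. n6.mk = 26  [S₂.live + 9]
19. n6.live = 23  [S₂.live + S₂.mk + 11]
20. n1.hot = true  [B₁.hot == false]
21. n1.key = 18  [S.live + B₀.mk - 30]
22. n0.mk = 18  [18]
23. n0.live = 21  [B.key + 3]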